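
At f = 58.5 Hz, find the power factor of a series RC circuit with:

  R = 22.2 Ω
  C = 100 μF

Step 1 — Angular frequency: ω = 2π·f = 2π·58.5 = 367.6 rad/s.
Step 2 — Component impedances:
  R: Z = R = 22.2 Ω
  C: Z = 1/(jωC) = -j/(ω·C) = 0 - j27.21 Ω
Step 3 — Series combination: Z_total = R + C = 22.2 - j27.21 Ω = 35.11∠-50.8° Ω.
Step 4 — Power factor: PF = cos(φ) = Re(Z)/|Z| = 22.2/35.114 = 0.6322.
Step 5 — Type: Im(Z) = -27.21 ⇒ leading (phase φ = -50.8°).

PF = 0.6322 (leading, φ = -50.8°)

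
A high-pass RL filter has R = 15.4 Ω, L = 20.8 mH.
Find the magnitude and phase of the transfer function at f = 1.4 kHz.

Step 1 — Angular frequency: ω = 2π·1400 = 8796 rad/s.
Step 2 — Transfer function: H(jω) = jωL/(R + jωL).
Step 3 — Numerator jωL = j·183; denominator R + jωL = 15.4 + j183.
Step 4 — H = 0.993 + j0.08358.
Step 5 — Magnitude: |H| = 0.9965 (-0.0 dB); phase: φ = 4.8°.

|H| = 0.9965 (-0.0 dB), φ = 4.8°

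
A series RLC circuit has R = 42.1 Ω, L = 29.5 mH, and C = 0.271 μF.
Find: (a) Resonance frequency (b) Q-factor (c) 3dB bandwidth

Step 1 — Resonance: ω₀ = 1/√(LC) = 1/√(0.0295·2.71e-07) = 1.118e+04 rad/s.
Step 2 — f₀ = ω₀/(2π) = 1780 Hz.
Step 3 — Series Q: Q = ω₀L/R = 1.118e+04·0.0295/42.1 = 7.837.
Step 4 — Bandwidth: Δω = ω₀/Q = 1427 rad/s; BW = Δω/(2π) = 227.1 Hz.

(a) f₀ = 1780 Hz  (b) Q = 7.837  (c) BW = 227.1 Hz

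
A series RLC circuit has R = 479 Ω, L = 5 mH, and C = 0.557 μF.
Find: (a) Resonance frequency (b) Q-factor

Step 1 — Resonance condition Im(Z)=0 gives ω₀ = 1/√(LC).
Step 2 — ω₀ = 1/√(0.005·5.57e-07) = 1.895e+04 rad/s.
Step 3 — f₀ = ω₀/(2π) = 3016 Hz.
Step 4 — Series Q: Q = ω₀L/R = 1.895e+04·0.005/479 = 0.1978.

(a) f₀ = 3016 Hz  (b) Q = 0.1978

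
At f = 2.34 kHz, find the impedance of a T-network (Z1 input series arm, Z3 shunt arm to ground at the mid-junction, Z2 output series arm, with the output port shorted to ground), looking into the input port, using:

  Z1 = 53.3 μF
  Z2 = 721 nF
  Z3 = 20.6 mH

Step 1 — Angular frequency: ω = 2π·f = 2π·2340 = 1.47e+04 rad/s.
Step 2 — Component impedances:
  Z1: Z = 1/(jωC) = -j/(ω·C) = 0 - j1.276 Ω
  Z2: Z = 1/(jωC) = -j/(ω·C) = 0 - j94.33 Ω
  Z3: Z = jωL = j·1.47e+04·0.0206 = 0 + j302.9 Ω
Step 3 — With the output port shorted to ground, the output series arm Z2 runs from the junction to ground; the shunt arm Z3 also runs from the junction to ground. They appear in parallel: Z3 || Z2 = 0 - j137 Ω.
Step 4 — Series with input arm Z1: Z_in = Z1 + (Z3 || Z2) = 0 - j138.3 Ω = 138.3∠-90.0° Ω.

Z = 0 - j138.3 Ω = 138.3∠-90.0° Ω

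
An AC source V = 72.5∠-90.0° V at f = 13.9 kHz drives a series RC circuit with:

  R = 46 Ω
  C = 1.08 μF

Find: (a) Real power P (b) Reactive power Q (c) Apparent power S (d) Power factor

Step 1 — Angular frequency: ω = 2π·f = 2π·1.39e+04 = 8.734e+04 rad/s.
Step 2 — Component impedances:
  R: Z = R = 46 Ω
  C: Z = 1/(jωC) = -j/(ω·C) = 0 - j10.6 Ω
Step 3 — Series combination: Z_total = R + C = 46 - j10.6 Ω = 47.21∠-13.0° Ω.
Step 4 — Source phasor: V = 72.5∠-90.0° V = 0 - j72.5 V.
Step 5 — Current: I = V / Z = 0.3449 - j1.497 A = 1.536∠-77.0° A.
Step 6 — Complex power: S = V·I* = 108.5 - j25.01 VA.
Step 7 — Real power: P = Re(S) = 108.5 W.
Step 8 — Reactive power: Q = Im(S) = -25.01 VAR.
Step 9 — Apparent power: |S| = 111.3 VA.
Step 10 — Power factor: PF = P/|S| = 0.9745 (leading).

(a) P = 108.5 W  (b) Q = -25.01 VAR  (c) S = 111.3 VA  (d) PF = 0.9745 (leading)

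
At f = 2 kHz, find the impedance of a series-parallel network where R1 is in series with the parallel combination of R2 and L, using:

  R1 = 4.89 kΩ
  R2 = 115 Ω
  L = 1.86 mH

Step 1 — Angular frequency: ω = 2π·f = 2π·2000 = 1.257e+04 rad/s.
Step 2 — Component impedances:
  R1: Z = R = 4890 Ω
  R2: Z = R = 115 Ω
  L: Z = jωL = j·1.257e+04·0.00186 = 0 + j23.37 Ω
Step 3 — Parallel branch: R2 || L = 1/(1/R2 + 1/L) = 4.562 + j22.45 Ω.
Step 4 — Series with R1: Z_total = R1 + (R2 || L) = 4895 + j22.45 Ω = 4895∠0.3° Ω.

Z = 4895 + j22.45 Ω = 4895∠0.3° Ω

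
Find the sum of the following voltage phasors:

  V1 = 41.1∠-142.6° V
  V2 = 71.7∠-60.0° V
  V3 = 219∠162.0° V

Step 1 — Convert each phasor to rectangular form:
  V1 = 41.1·(cos(-142.6°) + j·sin(-142.6°)) = -32.65 - j24.96 V
  V2 = 71.7·(cos(-60.0°) + j·sin(-60.0°)) = 35.85 - j62.09 V
  V3 = 219·(cos(162.0°) + j·sin(162.0°)) = -208.3 + j67.67 V
Step 2 — Sum components: V_total = -205.1 - j19.38 V.
Step 3 — Convert to polar: |V_total| = 206 V, ∠V_total = -174.6°.

V_total = 206∠-174.6° V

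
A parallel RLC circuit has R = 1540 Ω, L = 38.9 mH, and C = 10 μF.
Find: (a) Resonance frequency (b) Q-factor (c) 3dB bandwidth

Step 1 — Resonance: ω₀ = 1/√(LC) = 1/√(0.0389·1e-05) = 1603 rad/s.
Step 2 — f₀ = ω₀/(2π) = 255.2 Hz.
Step 3 — Parallel Q: Q = R/(ω₀L) = 1540/(1603·0.0389) = 24.69.
Step 4 — Bandwidth: Δω = ω₀/Q = 64.94 rad/s; BW = Δω/(2π) = 10.33 Hz.

(a) f₀ = 255.2 Hz  (b) Q = 24.69  (c) BW = 10.33 Hz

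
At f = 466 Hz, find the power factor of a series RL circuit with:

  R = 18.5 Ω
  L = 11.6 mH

Step 1 — Angular frequency: ω = 2π·f = 2π·466 = 2928 rad/s.
Step 2 — Component impedances:
  R: Z = R = 18.5 Ω
  L: Z = jωL = j·2928·0.0116 = 0 + j33.96 Ω
Step 3 — Series combination: Z_total = R + L = 18.5 + j33.96 Ω = 38.68∠61.4° Ω.
Step 4 — Power factor: PF = cos(φ) = Re(Z)/|Z| = 18.5/38.68 = 0.4783.
Step 5 — Type: Im(Z) = 33.96 ⇒ lagging (phase φ = 61.4°).

PF = 0.4783 (lagging, φ = 61.4°)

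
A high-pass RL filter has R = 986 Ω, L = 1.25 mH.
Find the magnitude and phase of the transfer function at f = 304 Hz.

Step 1 — Angular frequency: ω = 2π·304 = 1910 rad/s.
Step 2 — Transfer function: H(jω) = jωL/(R + jωL).
Step 3 — Numerator jωL = j·2.388; denominator R + jωL = 986 + j2.388.
Step 4 — H = 5.864e-06 + j0.002421.
Step 5 — Magnitude: |H| = 0.002422 (-52.3 dB); phase: φ = 89.9°.

|H| = 0.002422 (-52.3 dB), φ = 89.9°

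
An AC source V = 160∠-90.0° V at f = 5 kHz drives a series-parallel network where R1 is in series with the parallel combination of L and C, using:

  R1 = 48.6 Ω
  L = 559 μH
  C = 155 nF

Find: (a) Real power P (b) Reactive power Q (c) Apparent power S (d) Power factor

Step 1 — Angular frequency: ω = 2π·f = 2π·5000 = 3.142e+04 rad/s.
Step 2 — Component impedances:
  R1: Z = R = 48.6 Ω
  L: Z = jωL = j·3.142e+04·0.000559 = 0 + j17.56 Ω
  C: Z = 1/(jωC) = -j/(ω·C) = 0 - j205.4 Ω
Step 3 — Parallel branch: L || C = 1/(1/L + 1/C) = 0 + j19.2 Ω.
Step 4 — Series with R1: Z_total = R1 + (L || C) = 48.6 + j19.2 Ω = 52.26∠21.6° Ω.
Step 5 — Source phasor: V = 160∠-90.0° V = 0 - j160 V.
Step 6 — Current: I = V / Z = -1.125 - j2.848 A = 3.062∠-111.6° A.
Step 7 — Complex power: S = V·I* = 455.6 + j180 VA.
Step 8 — Real power: P = Re(S) = 455.6 W.
Step 9 — Reactive power: Q = Im(S) = 180 VAR.
Step 10 — Apparent power: |S| = 489.9 VA.
Step 11 — Power factor: PF = P/|S| = 0.93 (lagging).

(a) P = 455.6 W  (b) Q = 180 VAR  (c) S = 489.9 VA  (d) PF = 0.93 (lagging)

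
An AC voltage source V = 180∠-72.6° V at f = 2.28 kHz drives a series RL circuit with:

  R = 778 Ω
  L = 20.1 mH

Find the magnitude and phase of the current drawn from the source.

Step 1 — Angular frequency: ω = 2π·f = 2π·2280 = 1.433e+04 rad/s.
Step 2 — Component impedances:
  R: Z = R = 778 Ω
  L: Z = jωL = j·1.433e+04·0.0201 = 0 + j287.9 Ω
Step 3 — Series combination: Z_total = R + L = 778 + j287.9 Ω = 829.6∠20.3° Ω.
Step 4 — Source phasor: V = 180∠-72.6° V = 53.83 - j171.8 V.
Step 5 — Ohm's law: I = V / Z_total = (53.83 - j171.8) / (778 + j287.9) = -0.01102 - j0.2167 A.
Step 6 — Convert to polar: |I| = 0.217 A, ∠I = -92.9°.

I = 0.217∠-92.9° A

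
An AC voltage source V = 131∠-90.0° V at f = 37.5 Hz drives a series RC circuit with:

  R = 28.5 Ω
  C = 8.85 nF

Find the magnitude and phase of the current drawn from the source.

Step 1 — Angular frequency: ω = 2π·f = 2π·37.5 = 235.6 rad/s.
Step 2 — Component impedances:
  R: Z = R = 28.5 Ω
  C: Z = 1/(jωC) = -j/(ω·C) = 0 - j4.796e+05 Ω
Step 3 — Series combination: Z_total = R + C = 28.5 - j4.796e+05 Ω = 4.796e+05∠-90.0° Ω.
Step 4 — Source phasor: V = 131∠-90.0° V = 0 - j131 V.
Step 5 — Ohm's law: I = V / Z_total = (0 - j131) / (28.5 - j4.796e+05) = 0.0002732 - j1.623e-08 A.
Step 6 — Convert to polar: |I| = 0.0002732 A, ∠I = -0.0°.

I = 0.0002732∠-0.0° A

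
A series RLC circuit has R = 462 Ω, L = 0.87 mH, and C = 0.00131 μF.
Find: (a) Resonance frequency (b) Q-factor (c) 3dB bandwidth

Step 1 — Resonance: ω₀ = 1/√(LC) = 1/√(0.00087·1.31e-09) = 9.367e+05 rad/s.
Step 2 — f₀ = ω₀/(2π) = 1.491e+05 Hz.
Step 3 — Series Q: Q = ω₀L/R = 9.367e+05·0.00087/462 = 1.764.
Step 4 — Bandwidth: Δω = ω₀/Q = 5.31e+05 rad/s; BW = Δω/(2π) = 8.452e+04 Hz.

(a) f₀ = 1.491e+05 Hz  (b) Q = 1.764  (c) BW = 8.452e+04 Hz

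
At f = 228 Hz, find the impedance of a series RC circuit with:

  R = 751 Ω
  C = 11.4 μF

Step 1 — Angular frequency: ω = 2π·f = 2π·228 = 1433 rad/s.
Step 2 — Component impedances:
  R: Z = R = 751 Ω
  C: Z = 1/(jωC) = -j/(ω·C) = 0 - j61.23 Ω
Step 3 — Series combination: Z_total = R + C = 751 - j61.23 Ω = 753.5∠-4.7° Ω.

Z = 751 - j61.23 Ω = 753.5∠-4.7° Ω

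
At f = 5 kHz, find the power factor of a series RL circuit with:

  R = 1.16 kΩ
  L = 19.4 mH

Step 1 — Angular frequency: ω = 2π·f = 2π·5000 = 3.142e+04 rad/s.
Step 2 — Component impedances:
  R: Z = R = 1160 Ω
  L: Z = jωL = j·3.142e+04·0.0194 = 0 + j609.5 Ω
Step 3 — Series combination: Z_total = R + L = 1160 + j609.5 Ω = 1310∠27.7° Ω.
Step 4 — Power factor: PF = cos(φ) = Re(Z)/|Z| = 1160/1310.36 = 0.8853.
Step 5 — Type: Im(Z) = 609.5 ⇒ lagging (phase φ = 27.7°).

PF = 0.8853 (lagging, φ = 27.7°)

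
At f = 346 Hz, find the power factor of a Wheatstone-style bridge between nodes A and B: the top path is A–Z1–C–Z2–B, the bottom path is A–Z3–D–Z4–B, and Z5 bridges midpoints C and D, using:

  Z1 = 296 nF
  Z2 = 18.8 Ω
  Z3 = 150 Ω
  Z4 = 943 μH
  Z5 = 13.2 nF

Step 1 — Angular frequency: ω = 2π·f = 2π·346 = 2174 rad/s.
Step 2 — Component impedances:
  Z1: Z = 1/(jωC) = -j/(ω·C) = 0 - j1554 Ω
  Z2: Z = R = 18.8 Ω
  Z3: Z = R = 150 Ω
  Z4: Z = jωL = j·2174·0.000943 = 0 + j2.05 Ω
  Z5: Z = 1/(jωC) = -j/(ω·C) = 0 - j3.485e+04 Ω
Step 3 — Bridge requires nodal analysis (the Z5 bridge couples midpoints C and D, so the two paths cannot be reduced to a simple series/parallel combination). Setting node B to ground and injecting 1 A at node A, the 3-node admittance system at A, C, D solves to V_A = Z_AB = 148.8 - j12.32 Ω = 149.3∠-4.7° Ω.
Step 4 — Power factor: PF = cos(φ) = Re(Z)/|Z| = 148.83/149.34 = 0.9966.
Step 5 — Type: Im(Z) = -12.32 ⇒ leading (phase φ = -4.7°).

PF = 0.9966 (leading, φ = -4.7°)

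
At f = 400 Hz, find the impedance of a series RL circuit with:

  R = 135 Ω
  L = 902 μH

Step 1 — Angular frequency: ω = 2π·f = 2π·400 = 2513 rad/s.
Step 2 — Component impedances:
  R: Z = R = 135 Ω
  L: Z = jωL = j·2513·0.000902 = 0 + j2.267 Ω
Step 3 — Series combination: Z_total = R + L = 135 + j2.267 Ω = 135∠1.0° Ω.

Z = 135 + j2.267 Ω = 135∠1.0° Ω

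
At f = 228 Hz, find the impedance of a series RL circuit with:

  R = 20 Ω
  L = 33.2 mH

Step 1 — Angular frequency: ω = 2π·f = 2π·228 = 1433 rad/s.
Step 2 — Component impedances:
  R: Z = R = 20 Ω
  L: Z = jωL = j·1433·0.0332 = 0 + j47.56 Ω
Step 3 — Series combination: Z_total = R + L = 20 + j47.56 Ω = 51.6∠67.2° Ω.

Z = 20 + j47.56 Ω = 51.6∠67.2° Ω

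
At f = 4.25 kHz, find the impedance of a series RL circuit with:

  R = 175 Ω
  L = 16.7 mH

Step 1 — Angular frequency: ω = 2π·f = 2π·4250 = 2.67e+04 rad/s.
Step 2 — Component impedances:
  R: Z = R = 175 Ω
  L: Z = jωL = j·2.67e+04·0.0167 = 0 + j445.9 Ω
Step 3 — Series combination: Z_total = R + L = 175 + j445.9 Ω = 479.1∠68.6° Ω.

Z = 175 + j445.9 Ω = 479.1∠68.6° Ω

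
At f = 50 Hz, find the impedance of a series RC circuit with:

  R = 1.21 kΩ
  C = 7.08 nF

Step 1 — Angular frequency: ω = 2π·f = 2π·50 = 314.2 rad/s.
Step 2 — Component impedances:
  R: Z = R = 1210 Ω
  C: Z = 1/(jωC) = -j/(ω·C) = 0 - j4.496e+05 Ω
Step 3 — Series combination: Z_total = R + C = 1210 - j4.496e+05 Ω = 4.496e+05∠-89.8° Ω.

Z = 1210 - j4.496e+05 Ω = 4.496e+05∠-89.8° Ω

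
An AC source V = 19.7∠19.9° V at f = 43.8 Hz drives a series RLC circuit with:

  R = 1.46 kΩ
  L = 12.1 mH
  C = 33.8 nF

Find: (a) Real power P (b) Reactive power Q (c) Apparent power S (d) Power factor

Step 1 — Angular frequency: ω = 2π·f = 2π·43.8 = 275.2 rad/s.
Step 2 — Component impedances:
  R: Z = R = 1460 Ω
  L: Z = jωL = j·275.2·0.0121 = 0 + j3.33 Ω
  C: Z = 1/(jωC) = -j/(ω·C) = 0 - j1.075e+05 Ω
Step 3 — Series combination: Z_total = R + L + C = 1460 - j1.075e+05 Ω = 1.075e+05∠-89.2° Ω.
Step 4 — Source phasor: V = 19.7∠19.9° V = 18.52 + j6.705 V.
Step 5 — Current: I = V / Z = -6.002e-05 + j0.0001731 A = 0.0001832∠109.1° A.
Step 6 — Complex power: S = V·I* = 4.902e-05 - j0.003609 VA.
Step 7 — Real power: P = Re(S) = 4.902e-05 W.
Step 8 — Reactive power: Q = Im(S) = -0.003609 VAR.
Step 9 — Apparent power: |S| = 0.00361 VA.
Step 10 — Power factor: PF = P/|S| = 0.01358 (leading).

(a) P = 4.902e-05 W  (b) Q = -0.003609 VAR  (c) S = 0.00361 VA  (d) PF = 0.01358 (leading)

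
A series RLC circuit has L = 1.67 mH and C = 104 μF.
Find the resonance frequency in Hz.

Step 1 — Resonance condition Im(Z)=0 gives ω₀ = 1/√(LC).
Step 2 — ω₀ = 1/√(0.00167·0.000104) = 2400 rad/s.
Step 3 — f₀ = ω₀/(2π) = 381.9 Hz.

f₀ = 381.9 Hz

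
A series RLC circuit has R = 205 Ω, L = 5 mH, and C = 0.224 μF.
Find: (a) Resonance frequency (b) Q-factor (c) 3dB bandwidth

Step 1 — Resonance condition Im(Z)=0 gives ω₀ = 1/√(LC).
Step 2 — ω₀ = 1/√(0.005·2.24e-07) = 2.988e+04 rad/s.
Step 3 — f₀ = ω₀/(2π) = 4756 Hz.
Step 4 — Series Q: Q = ω₀L/R = 2.988e+04·0.005/205 = 0.7288.
Step 5 — 3dB bandwidth: Δω = ω₀/Q = 4.1e+04 rad/s; BW = Δω/(2π) = 6525 Hz.

(a) f₀ = 4756 Hz  (b) Q = 0.7288  (c) BW = 6525 Hz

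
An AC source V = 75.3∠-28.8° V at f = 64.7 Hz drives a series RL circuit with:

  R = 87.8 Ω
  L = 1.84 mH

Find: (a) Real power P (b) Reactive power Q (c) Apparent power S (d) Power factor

Step 1 — Angular frequency: ω = 2π·f = 2π·64.7 = 406.5 rad/s.
Step 2 — Component impedances:
  R: Z = R = 87.8 Ω
  L: Z = jωL = j·406.5·0.00184 = 0 + j0.748 Ω
Step 3 — Series combination: Z_total = R + L = 87.8 + j0.748 Ω = 87.8∠0.5° Ω.
Step 4 — Source phasor: V = 75.3∠-28.8° V = 65.99 - j36.28 V.
Step 5 — Current: I = V / Z = 0.748 - j0.4195 A = 0.8576∠-29.3° A.
Step 6 — Complex power: S = V·I* = 64.57 + j0.5501 VA.
Step 7 — Real power: P = Re(S) = 64.57 W.
Step 8 — Reactive power: Q = Im(S) = 0.5501 VAR.
Step 9 — Apparent power: |S| = 64.58 VA.
Step 10 — Power factor: PF = P/|S| = 1 (lagging).

(a) P = 64.57 W  (b) Q = 0.5501 VAR  (c) S = 64.58 VA  (d) PF = 1 (lagging)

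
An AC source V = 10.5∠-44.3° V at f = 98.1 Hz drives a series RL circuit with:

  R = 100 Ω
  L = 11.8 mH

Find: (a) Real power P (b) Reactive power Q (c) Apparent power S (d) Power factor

Step 1 — Angular frequency: ω = 2π·f = 2π·98.1 = 616.4 rad/s.
Step 2 — Component impedances:
  R: Z = R = 100 Ω
  L: Z = jωL = j·616.4·0.0118 = 0 + j7.273 Ω
Step 3 — Series combination: Z_total = R + L = 100 + j7.273 Ω = 100.3∠4.2° Ω.
Step 4 — Source phasor: V = 10.5∠-44.3° V = 7.515 - j7.333 V.
Step 5 — Current: I = V / Z = 0.06945 - j0.07838 A = 0.1047∠-48.5° A.
Step 6 — Complex power: S = V·I* = 1.097 + j0.07977 VA.
Step 7 — Real power: P = Re(S) = 1.097 W.
Step 8 — Reactive power: Q = Im(S) = 0.07977 VAR.
Step 9 — Apparent power: |S| = 1.1 VA.
Step 10 — Power factor: PF = P/|S| = 0.9974 (lagging).

(a) P = 1.097 W  (b) Q = 0.07977 VAR  (c) S = 1.1 VA  (d) PF = 0.9974 (lagging)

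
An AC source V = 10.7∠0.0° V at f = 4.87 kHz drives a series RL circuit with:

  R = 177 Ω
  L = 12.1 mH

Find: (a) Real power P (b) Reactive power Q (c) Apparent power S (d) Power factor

Step 1 — Angular frequency: ω = 2π·f = 2π·4870 = 3.06e+04 rad/s.
Step 2 — Component impedances:
  R: Z = R = 177 Ω
  L: Z = jωL = j·3.06e+04·0.0121 = 0 + j370.2 Ω
Step 3 — Series combination: Z_total = R + L = 177 + j370.2 Ω = 410.4∠64.4° Ω.
Step 4 — Source phasor: V = 10.7∠0.0° V = 10.7 V.
Step 5 — Current: I = V / Z = 0.01125 - j0.02352 A = 0.02607∠-64.4° A.
Step 6 — Complex power: S = V·I* = 0.1203 + j0.2517 VA.
Step 7 — Real power: P = Re(S) = 0.1203 W.
Step 8 — Reactive power: Q = Im(S) = 0.2517 VAR.
Step 9 — Apparent power: |S| = 0.279 VA.
Step 10 — Power factor: PF = P/|S| = 0.4313 (lagging).

(a) P = 0.1203 W  (b) Q = 0.2517 VAR  (c) S = 0.279 VA  (d) PF = 0.4313 (lagging)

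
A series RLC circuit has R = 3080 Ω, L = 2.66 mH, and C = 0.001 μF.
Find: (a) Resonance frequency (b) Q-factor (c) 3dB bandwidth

Step 1 — Resonance: ω₀ = 1/√(LC) = 1/√(0.00266·1e-09) = 6.131e+05 rad/s.
Step 2 — f₀ = ω₀/(2π) = 9.758e+04 Hz.
Step 3 — Series Q: Q = ω₀L/R = 6.131e+05·0.00266/3080 = 0.5295.
Step 4 — Bandwidth: Δω = ω₀/Q = 1.158e+06 rad/s; BW = Δω/(2π) = 1.843e+05 Hz.

(a) f₀ = 9.758e+04 Hz  (b) Q = 0.5295  (c) BW = 1.843e+05 Hz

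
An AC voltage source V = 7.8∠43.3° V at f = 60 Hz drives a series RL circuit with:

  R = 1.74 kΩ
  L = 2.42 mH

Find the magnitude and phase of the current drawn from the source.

Step 1 — Angular frequency: ω = 2π·f = 2π·60 = 377 rad/s.
Step 2 — Component impedances:
  R: Z = R = 1740 Ω
  L: Z = jωL = j·377·0.00242 = 0 + j0.9123 Ω
Step 3 — Series combination: Z_total = R + L = 1740 + j0.9123 Ω = 1740∠0.0° Ω.
Step 4 — Source phasor: V = 7.8∠43.3° V = 5.677 + j5.349 V.
Step 5 — Ohm's law: I = V / Z_total = (5.677 + j5.349) / (1740 + j0.9123) = 0.003264 + j0.003073 A.
Step 6 — Convert to polar: |I| = 0.004483 A, ∠I = 43.3°.

I = 0.004483∠43.3° A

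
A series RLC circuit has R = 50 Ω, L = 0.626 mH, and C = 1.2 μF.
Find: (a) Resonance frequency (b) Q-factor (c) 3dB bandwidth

Step 1 — Resonance condition Im(Z)=0 gives ω₀ = 1/√(LC).
Step 2 — ω₀ = 1/√(0.000626·1.2e-06) = 3.649e+04 rad/s.
Step 3 — f₀ = ω₀/(2π) = 5807 Hz.
Step 4 — Series Q: Q = ω₀L/R = 3.649e+04·0.000626/50 = 0.4568.
Step 5 — 3dB bandwidth: Δω = ω₀/Q = 7.987e+04 rad/s; BW = Δω/(2π) = 1.271e+04 Hz.

(a) f₀ = 5807 Hz  (b) Q = 0.4568  (c) BW = 1.271e+04 Hz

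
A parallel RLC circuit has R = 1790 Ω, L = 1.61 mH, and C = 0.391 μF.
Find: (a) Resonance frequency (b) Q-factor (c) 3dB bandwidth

Step 1 — Resonance: ω₀ = 1/√(LC) = 1/√(0.00161·3.91e-07) = 3.986e+04 rad/s.
Step 2 — f₀ = ω₀/(2π) = 6343 Hz.
Step 3 — Parallel Q: Q = R/(ω₀L) = 1790/(3.986e+04·0.00161) = 27.9.
Step 4 — Bandwidth: Δω = ω₀/Q = 1429 rad/s; BW = Δω/(2π) = 227.4 Hz.

(a) f₀ = 6343 Hz  (b) Q = 27.9  (c) BW = 227.4 Hz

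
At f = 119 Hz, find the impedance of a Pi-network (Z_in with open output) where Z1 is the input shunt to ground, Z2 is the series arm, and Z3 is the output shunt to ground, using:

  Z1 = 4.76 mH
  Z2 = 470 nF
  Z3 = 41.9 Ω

Step 1 — Angular frequency: ω = 2π·f = 2π·119 = 747.7 rad/s.
Step 2 — Component impedances:
  Z1: Z = jωL = j·747.7·0.00476 = 0 + j3.559 Ω
  Z2: Z = 1/(jωC) = -j/(ω·C) = 0 - j2846 Ω
  Z3: Z = R = 41.9 Ω
Step 3 — With open output, the series arm Z2 and the output shunt Z3 appear in series to ground: Z2 + Z3 = 41.9 - j2846 Ω.
Step 4 — Parallel with input shunt Z1: Z_in = Z1 || (Z2 + Z3) = 6.569e-05 + j3.564 Ω = 3.564∠90.0° Ω.

Z = 6.569e-05 + j3.564 Ω = 3.564∠90.0° Ω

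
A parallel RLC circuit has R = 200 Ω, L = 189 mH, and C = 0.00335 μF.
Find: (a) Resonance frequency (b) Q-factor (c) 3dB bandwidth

Step 1 — Resonance: ω₀ = 1/√(LC) = 1/√(0.189·3.35e-09) = 3.974e+04 rad/s.
Step 2 — f₀ = ω₀/(2π) = 6325 Hz.
Step 3 — Parallel Q: Q = R/(ω₀L) = 200/(3.974e+04·0.189) = 0.02663.
Step 4 — Bandwidth: Δω = ω₀/Q = 1.493e+06 rad/s; BW = Δω/(2π) = 2.375e+05 Hz.

(a) f₀ = 6325 Hz  (b) Q = 0.02663  (c) BW = 2.375e+05 Hz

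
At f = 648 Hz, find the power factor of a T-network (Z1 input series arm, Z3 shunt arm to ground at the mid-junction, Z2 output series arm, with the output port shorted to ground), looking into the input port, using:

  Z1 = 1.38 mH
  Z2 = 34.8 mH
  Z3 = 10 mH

Step 1 — Angular frequency: ω = 2π·f = 2π·648 = 4072 rad/s.
Step 2 — Component impedances:
  Z1: Z = jωL = j·4072·0.00138 = 0 + j5.619 Ω
  Z2: Z = jωL = j·4072·0.0348 = 0 + j141.7 Ω
  Z3: Z = jωL = j·4072·0.01 = 0 + j40.72 Ω
Step 3 — With the output port shorted to ground, the output series arm Z2 runs from the junction to ground; the shunt arm Z3 also runs from the junction to ground. They appear in parallel: Z3 || Z2 = 0 + j31.63 Ω.
Step 4 — Series with input arm Z1: Z_in = Z1 + (Z3 || Z2) = 0 + j37.25 Ω = 37.25∠90.0° Ω.
Step 5 — Power factor: PF = cos(φ) = Re(Z)/|Z| = 0/37.25 = 0.
Step 6 — Type: Im(Z) = 37.25 ⇒ lagging (phase φ = 90.0°).

PF = 0 (lagging, φ = 90.0°)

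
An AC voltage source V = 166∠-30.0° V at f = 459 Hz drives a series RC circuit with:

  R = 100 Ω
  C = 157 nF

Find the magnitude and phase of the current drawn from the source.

Step 1 — Angular frequency: ω = 2π·f = 2π·459 = 2884 rad/s.
Step 2 — Component impedances:
  R: Z = R = 100 Ω
  C: Z = 1/(jωC) = -j/(ω·C) = 0 - j2209 Ω
Step 3 — Series combination: Z_total = R + C = 100 - j2209 Ω = 2211∠-87.4° Ω.
Step 4 — Source phasor: V = 166∠-30.0° V = 143.8 - j83 V.
Step 5 — Ohm's law: I = V / Z_total = (143.8 - j83) / (100 - j2209) = 0.04045 + j0.06326 A.
Step 6 — Convert to polar: |I| = 0.07509 A, ∠I = 57.4°.

I = 0.07509∠57.4° A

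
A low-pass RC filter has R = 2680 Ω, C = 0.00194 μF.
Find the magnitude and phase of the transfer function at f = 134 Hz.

Step 1 — Angular frequency: ω = 2π·134 = 841.9 rad/s.
Step 2 — Transfer function: H(jω) = 1/(1 + jωRC).
Step 3 — Denominator: 1 + jωRC = 1 + j·841.9·2680·1.94e-09 = 1 + j0.004377.
Step 4 — H = 1 - j0.004377.
Step 5 — Magnitude: |H| = 1 (-0.0 dB); phase: φ = -0.3°.

|H| = 1 (-0.0 dB), φ = -0.3°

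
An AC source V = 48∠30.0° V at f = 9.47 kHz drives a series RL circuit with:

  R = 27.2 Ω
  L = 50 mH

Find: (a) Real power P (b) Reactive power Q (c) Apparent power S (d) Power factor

Step 1 — Angular frequency: ω = 2π·f = 2π·9470 = 5.95e+04 rad/s.
Step 2 — Component impedances:
  R: Z = R = 27.2 Ω
  L: Z = jωL = j·5.95e+04·0.05 = 0 + j2975 Ω
Step 3 — Series combination: Z_total = R + L = 27.2 + j2975 Ω = 2975∠89.5° Ω.
Step 4 — Source phasor: V = 48∠30.0° V = 41.57 + j24 V.
Step 5 — Current: I = V / Z = 0.008194 - j0.0139 A = 0.01613∠-59.5° A.
Step 6 — Complex power: S = V·I* = 0.00708 + j0.7744 VA.
Step 7 — Real power: P = Re(S) = 0.00708 W.
Step 8 — Reactive power: Q = Im(S) = 0.7744 VAR.
Step 9 — Apparent power: |S| = 0.7744 VA.
Step 10 — Power factor: PF = P/|S| = 0.009142 (lagging).

(a) P = 0.00708 W  (b) Q = 0.7744 VAR  (c) S = 0.7744 VA  (d) PF = 0.009142 (lagging)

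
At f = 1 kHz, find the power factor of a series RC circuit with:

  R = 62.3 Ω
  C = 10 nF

Step 1 — Angular frequency: ω = 2π·f = 2π·1000 = 6283 rad/s.
Step 2 — Component impedances:
  R: Z = R = 62.3 Ω
  C: Z = 1/(jωC) = -j/(ω·C) = 0 - j1.592e+04 Ω
Step 3 — Series combination: Z_total = R + C = 62.3 - j1.592e+04 Ω = 1.592e+04∠-89.8° Ω.
Step 4 — Power factor: PF = cos(φ) = Re(Z)/|Z| = 62.3/15916 = 0.003914.
Step 5 — Type: Im(Z) = -1.592e+04 ⇒ leading (phase φ = -89.8°).

PF = 0.003914 (leading, φ = -89.8°)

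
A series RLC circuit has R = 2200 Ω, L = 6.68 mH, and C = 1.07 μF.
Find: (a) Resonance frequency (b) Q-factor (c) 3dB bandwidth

Step 1 — Resonance condition Im(Z)=0 gives ω₀ = 1/√(LC).
Step 2 — ω₀ = 1/√(0.00668·1.07e-06) = 1.183e+04 rad/s.
Step 3 — f₀ = ω₀/(2π) = 1883 Hz.
Step 4 — Series Q: Q = ω₀L/R = 1.183e+04·0.00668/2200 = 0.03591.
Step 5 — 3dB bandwidth: Δω = ω₀/Q = 3.293e+05 rad/s; BW = Δω/(2π) = 5.242e+04 Hz.

(a) f₀ = 1883 Hz  (b) Q = 0.03591  (c) BW = 5.242e+04 Hz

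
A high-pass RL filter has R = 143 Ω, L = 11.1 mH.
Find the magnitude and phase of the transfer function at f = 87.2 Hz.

Step 1 — Angular frequency: ω = 2π·87.2 = 547.9 rad/s.
Step 2 — Transfer function: H(jω) = jωL/(R + jωL).
Step 3 — Numerator jωL = j·6.082; denominator R + jωL = 143 + j6.082.
Step 4 — H = 0.001805 + j0.04245.
Step 5 — Magnitude: |H| = 0.04249 (-27.4 dB); phase: φ = 87.6°.

|H| = 0.04249 (-27.4 dB), φ = 87.6°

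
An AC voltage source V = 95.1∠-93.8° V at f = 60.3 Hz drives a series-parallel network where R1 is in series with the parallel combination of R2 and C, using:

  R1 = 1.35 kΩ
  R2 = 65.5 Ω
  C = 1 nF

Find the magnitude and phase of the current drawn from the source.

Step 1 — Angular frequency: ω = 2π·f = 2π·60.3 = 378.9 rad/s.
Step 2 — Component impedances:
  R1: Z = R = 1350 Ω
  R2: Z = R = 65.5 Ω
  C: Z = 1/(jωC) = -j/(ω·C) = 0 - j2.639e+06 Ω
Step 3 — Parallel branch: R2 || C = 1/(1/R2 + 1/C) = 65.5 - j0.001625 Ω.
Step 4 — Series with R1: Z_total = R1 + (R2 || C) = 1415 - j0.001625 Ω = 1415∠-0.0° Ω.
Step 5 — Source phasor: V = 95.1∠-93.8° V = -6.303 - j94.89 V.
Step 6 — Ohm's law: I = V / Z_total = (-6.303 - j94.89) / (1415 - j0.001625) = -0.004453 - j0.06704 A.
Step 7 — Convert to polar: |I| = 0.06718 A, ∠I = -93.8°.

I = 0.06718∠-93.8° A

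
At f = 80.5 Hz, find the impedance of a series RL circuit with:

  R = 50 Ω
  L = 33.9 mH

Step 1 — Angular frequency: ω = 2π·f = 2π·80.5 = 505.8 rad/s.
Step 2 — Component impedances:
  R: Z = R = 50 Ω
  L: Z = jωL = j·505.8·0.0339 = 0 + j17.15 Ω
Step 3 — Series combination: Z_total = R + L = 50 + j17.15 Ω = 52.86∠18.9° Ω.

Z = 50 + j17.15 Ω = 52.86∠18.9° Ω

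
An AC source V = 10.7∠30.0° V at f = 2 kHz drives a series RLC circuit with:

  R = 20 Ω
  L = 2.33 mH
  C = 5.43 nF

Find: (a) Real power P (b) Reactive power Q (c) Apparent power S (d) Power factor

Step 1 — Angular frequency: ω = 2π·f = 2π·2000 = 1.257e+04 rad/s.
Step 2 — Component impedances:
  R: Z = R = 20 Ω
  L: Z = jωL = j·1.257e+04·0.00233 = 0 + j29.28 Ω
  C: Z = 1/(jωC) = -j/(ω·C) = 0 - j1.466e+04 Ω
Step 3 — Series combination: Z_total = R + L + C = 20 - j1.463e+04 Ω = 1.463e+04∠-89.9° Ω.
Step 4 — Source phasor: V = 10.7∠30.0° V = 9.266 + j5.35 V.
Step 5 — Current: I = V / Z = -0.0003649 + j0.0006341 A = 0.0007316∠119.9° A.
Step 6 — Complex power: S = V·I* = 1.07e-05 - j0.007828 VA.
Step 7 — Real power: P = Re(S) = 1.07e-05 W.
Step 8 — Reactive power: Q = Im(S) = -0.007828 VAR.
Step 9 — Apparent power: |S| = 0.007828 VA.
Step 10 — Power factor: PF = P/|S| = 0.001367 (leading).

(a) P = 1.07e-05 W  (b) Q = -0.007828 VAR  (c) S = 0.007828 VA  (d) PF = 0.001367 (leading)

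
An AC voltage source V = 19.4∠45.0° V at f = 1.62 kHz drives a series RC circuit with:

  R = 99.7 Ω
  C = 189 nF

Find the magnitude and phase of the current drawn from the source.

Step 1 — Angular frequency: ω = 2π·f = 2π·1620 = 1.018e+04 rad/s.
Step 2 — Component impedances:
  R: Z = R = 99.7 Ω
  C: Z = 1/(jωC) = -j/(ω·C) = 0 - j519.8 Ω
Step 3 — Series combination: Z_total = R + C = 99.7 - j519.8 Ω = 529.3∠-79.1° Ω.
Step 4 — Source phasor: V = 19.4∠45.0° V = 13.72 + j13.72 V.
Step 5 — Ohm's law: I = V / Z_total = (13.72 + j13.72) / (99.7 - j519.8) = -0.02057 + j0.03034 A.
Step 6 — Convert to polar: |I| = 0.03665 A, ∠I = 124.1°.

I = 0.03665∠124.1° A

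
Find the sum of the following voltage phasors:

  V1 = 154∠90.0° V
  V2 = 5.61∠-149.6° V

Step 1 — Convert each phasor to rectangular form:
  V1 = 154·(cos(90.0°) + j·sin(90.0°)) = 0 + j154 V
  V2 = 5.61·(cos(-149.6°) + j·sin(-149.6°)) = -4.839 - j2.839 V
Step 2 — Sum components: V_total = -4.839 + j151.2 V.
Step 3 — Convert to polar: |V_total| = 151.2 V, ∠V_total = 91.8°.

V_total = 151.2∠91.8° V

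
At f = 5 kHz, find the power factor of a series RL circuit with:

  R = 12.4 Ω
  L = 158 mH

Step 1 — Angular frequency: ω = 2π·f = 2π·5000 = 3.142e+04 rad/s.
Step 2 — Component impedances:
  R: Z = R = 12.4 Ω
  L: Z = jωL = j·3.142e+04·0.158 = 0 + j4964 Ω
Step 3 — Series combination: Z_total = R + L = 12.4 + j4964 Ω = 4964∠89.9° Ω.
Step 4 — Power factor: PF = cos(φ) = Re(Z)/|Z| = 12.4/4964 = 0.002498.
Step 5 — Type: Im(Z) = 4964 ⇒ lagging (phase φ = 89.9°).

PF = 0.002498 (lagging, φ = 89.9°)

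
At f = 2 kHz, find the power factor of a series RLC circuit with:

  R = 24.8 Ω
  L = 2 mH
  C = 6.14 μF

Step 1 — Angular frequency: ω = 2π·f = 2π·2000 = 1.257e+04 rad/s.
Step 2 — Component impedances:
  R: Z = R = 24.8 Ω
  L: Z = jωL = j·1.257e+04·0.002 = 0 + j25.13 Ω
  C: Z = 1/(jωC) = -j/(ω·C) = 0 - j12.96 Ω
Step 3 — Series combination: Z_total = R + L + C = 24.8 + j12.17 Ω = 27.63∠26.1° Ω.
Step 4 — Power factor: PF = cos(φ) = Re(Z)/|Z| = 24.8/27.626 = 0.8977.
Step 5 — Type: Im(Z) = 12.17 ⇒ lagging (phase φ = 26.1°).

PF = 0.8977 (lagging, φ = 26.1°)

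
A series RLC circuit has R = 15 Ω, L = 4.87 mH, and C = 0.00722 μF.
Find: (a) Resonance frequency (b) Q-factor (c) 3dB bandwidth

Step 1 — Resonance condition Im(Z)=0 gives ω₀ = 1/√(LC).
Step 2 — ω₀ = 1/√(0.00487·7.22e-09) = 1.686e+05 rad/s.
Step 3 — f₀ = ω₀/(2π) = 2.684e+04 Hz.
Step 4 — Series Q: Q = ω₀L/R = 1.686e+05·0.00487/15 = 54.75.
Step 5 — 3dB bandwidth: Δω = ω₀/Q = 3080 rad/s; BW = Δω/(2π) = 490.2 Hz.

(a) f₀ = 2.684e+04 Hz  (b) Q = 54.75  (c) BW = 490.2 Hz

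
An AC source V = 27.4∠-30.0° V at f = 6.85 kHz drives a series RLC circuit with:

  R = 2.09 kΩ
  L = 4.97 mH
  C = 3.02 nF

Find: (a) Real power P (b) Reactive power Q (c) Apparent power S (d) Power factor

Step 1 — Angular frequency: ω = 2π·f = 2π·6850 = 4.304e+04 rad/s.
Step 2 — Component impedances:
  R: Z = R = 2090 Ω
  L: Z = jωL = j·4.304e+04·0.00497 = 0 + j213.9 Ω
  C: Z = 1/(jωC) = -j/(ω·C) = 0 - j7693 Ω
Step 3 — Series combination: Z_total = R + L + C = 2090 - j7480 Ω = 7766∠-74.4° Ω.
Step 4 — Source phasor: V = 27.4∠-30.0° V = 23.73 - j13.7 V.
Step 5 — Current: I = V / Z = 0.002521 + j0.002468 A = 0.003528∠44.4° A.
Step 6 — Complex power: S = V·I* = 0.02602 - j0.09311 VA.
Step 7 — Real power: P = Re(S) = 0.02602 W.
Step 8 — Reactive power: Q = Im(S) = -0.09311 VAR.
Step 9 — Apparent power: |S| = 0.09667 VA.
Step 10 — Power factor: PF = P/|S| = 0.2691 (leading).

(a) P = 0.02602 W  (b) Q = -0.09311 VAR  (c) S = 0.09667 VA  (d) PF = 0.2691 (leading)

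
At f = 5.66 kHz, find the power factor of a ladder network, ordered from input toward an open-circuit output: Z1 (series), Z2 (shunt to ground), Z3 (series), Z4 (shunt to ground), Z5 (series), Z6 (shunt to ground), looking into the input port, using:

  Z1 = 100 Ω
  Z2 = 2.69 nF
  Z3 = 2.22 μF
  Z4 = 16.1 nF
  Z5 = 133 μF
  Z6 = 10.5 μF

Step 1 — Angular frequency: ω = 2π·f = 2π·5660 = 3.556e+04 rad/s.
Step 2 — Component impedances:
  Z1: Z = R = 100 Ω
  Z2: Z = 1/(jωC) = -j/(ω·C) = 0 - j1.045e+04 Ω
  Z3: Z = 1/(jωC) = -j/(ω·C) = 0 - j12.67 Ω
  Z4: Z = 1/(jωC) = -j/(ω·C) = 0 - j1747 Ω
  Z5: Z = 1/(jωC) = -j/(ω·C) = 0 - j0.2114 Ω
  Z6: Z = 1/(jωC) = -j/(ω·C) = 0 - j2.678 Ω
Step 3 — Ladder network (open output): work backward from the far end, alternating series and parallel combinations. Z_in = 100 - j15.53 Ω = 101.2∠-8.8° Ω.
Step 4 — Power factor: PF = cos(φ) = Re(Z)/|Z| = 100/101.198 = 0.9882.
Step 5 — Type: Im(Z) = -15.53 ⇒ leading (phase φ = -8.8°).

PF = 0.9882 (leading, φ = -8.8°)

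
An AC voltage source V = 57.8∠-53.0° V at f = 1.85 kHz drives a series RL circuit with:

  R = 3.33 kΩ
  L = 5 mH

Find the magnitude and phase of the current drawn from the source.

Step 1 — Angular frequency: ω = 2π·f = 2π·1850 = 1.162e+04 rad/s.
Step 2 — Component impedances:
  R: Z = R = 3330 Ω
  L: Z = jωL = j·1.162e+04·0.005 = 0 + j58.12 Ω
Step 3 — Series combination: Z_total = R + L = 3330 + j58.12 Ω = 3331∠1.0° Ω.
Step 4 — Source phasor: V = 57.8∠-53.0° V = 34.78 - j46.16 V.
Step 5 — Ohm's law: I = V / Z_total = (34.78 - j46.16) / (3330 + j58.12) = 0.0102 - j0.01404 A.
Step 6 — Convert to polar: |I| = 0.01735 A, ∠I = -54.0°.

I = 0.01735∠-54.0° A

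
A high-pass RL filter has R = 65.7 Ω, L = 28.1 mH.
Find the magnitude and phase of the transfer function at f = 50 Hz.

Step 1 — Angular frequency: ω = 2π·50 = 314.2 rad/s.
Step 2 — Transfer function: H(jω) = jωL/(R + jωL).
Step 3 — Numerator jωL = j·8.828; denominator R + jωL = 65.7 + j8.828.
Step 4 — H = 0.01773 + j0.132.
Step 5 — Magnitude: |H| = 0.1332 (-17.5 dB); phase: φ = 82.3°.

|H| = 0.1332 (-17.5 dB), φ = 82.3°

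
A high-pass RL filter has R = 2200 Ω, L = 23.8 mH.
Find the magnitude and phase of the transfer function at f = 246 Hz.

Step 1 — Angular frequency: ω = 2π·246 = 1546 rad/s.
Step 2 — Transfer function: H(jω) = jωL/(R + jωL).
Step 3 — Numerator jωL = j·36.79; denominator R + jωL = 2200 + j36.79.
Step 4 — H = 0.0002795 + j0.01672.
Step 5 — Magnitude: |H| = 0.01672 (-35.5 dB); phase: φ = 89.0°.

|H| = 0.01672 (-35.5 dB), φ = 89.0°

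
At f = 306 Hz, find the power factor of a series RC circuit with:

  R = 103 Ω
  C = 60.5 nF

Step 1 — Angular frequency: ω = 2π·f = 2π·306 = 1923 rad/s.
Step 2 — Component impedances:
  R: Z = R = 103 Ω
  C: Z = 1/(jωC) = -j/(ω·C) = 0 - j8597 Ω
Step 3 — Series combination: Z_total = R + C = 103 - j8597 Ω = 8598∠-89.3° Ω.
Step 4 — Power factor: PF = cos(φ) = Re(Z)/|Z| = 103/8598 = 0.01198.
Step 5 — Type: Im(Z) = -8597 ⇒ leading (phase φ = -89.3°).

PF = 0.01198 (leading, φ = -89.3°)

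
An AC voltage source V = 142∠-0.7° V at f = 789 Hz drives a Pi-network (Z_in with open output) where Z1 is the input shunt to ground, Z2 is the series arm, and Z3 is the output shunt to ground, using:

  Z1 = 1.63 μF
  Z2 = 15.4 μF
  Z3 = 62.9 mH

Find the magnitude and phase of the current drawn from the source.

Step 1 — Angular frequency: ω = 2π·f = 2π·789 = 4957 rad/s.
Step 2 — Component impedances:
  Z1: Z = 1/(jωC) = -j/(ω·C) = 0 - j123.8 Ω
  Z2: Z = 1/(jωC) = -j/(ω·C) = 0 - j13.1 Ω
  Z3: Z = jωL = j·4957·0.0629 = 0 + j311.8 Ω
Step 3 — With open output, the series arm Z2 and the output shunt Z3 appear in series to ground: Z2 + Z3 = 0 + j298.7 Ω.
Step 4 — Parallel with input shunt Z1: Z_in = Z1 || (Z2 + Z3) = 0 - j211.3 Ω = 211.3∠-90.0° Ω.
Step 5 — Source phasor: V = 142∠-0.7° V = 142 - j1.735 V.
Step 6 — Ohm's law: I = V / Z_total = (142 - j1.735) / (0 - j211.3) = 0.008211 + j0.672 A.
Step 7 — Convert to polar: |I| = 0.6721 A, ∠I = 89.3°.

I = 0.6721∠89.3° A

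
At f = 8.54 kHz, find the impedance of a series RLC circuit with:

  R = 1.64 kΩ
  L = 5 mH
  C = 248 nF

Step 1 — Angular frequency: ω = 2π·f = 2π·8540 = 5.366e+04 rad/s.
Step 2 — Component impedances:
  R: Z = R = 1640 Ω
  L: Z = jωL = j·5.366e+04·0.005 = 0 + j268.3 Ω
  C: Z = 1/(jωC) = -j/(ω·C) = 0 - j75.15 Ω
Step 3 — Series combination: Z_total = R + L + C = 1640 + j193.1 Ω = 1651∠6.7° Ω.

Z = 1640 + j193.1 Ω = 1651∠6.7° Ω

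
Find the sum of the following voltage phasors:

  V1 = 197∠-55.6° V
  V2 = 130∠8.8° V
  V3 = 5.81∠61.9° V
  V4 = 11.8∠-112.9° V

Step 1 — Convert each phasor to rectangular form:
  V1 = 197·(cos(-55.6°) + j·sin(-55.6°)) = 111.3 - j162.5 V
  V2 = 130·(cos(8.8°) + j·sin(8.8°)) = 128.5 + j19.89 V
  V3 = 5.81·(cos(61.9°) + j·sin(61.9°)) = 2.737 + j5.125 V
  V4 = 11.8·(cos(-112.9°) + j·sin(-112.9°)) = -4.592 - j10.87 V
Step 2 — Sum components: V_total = 237.9 - j148.4 V.
Step 3 — Convert to polar: |V_total| = 280.4 V, ∠V_total = -32.0°.

V_total = 280.4∠-32.0° V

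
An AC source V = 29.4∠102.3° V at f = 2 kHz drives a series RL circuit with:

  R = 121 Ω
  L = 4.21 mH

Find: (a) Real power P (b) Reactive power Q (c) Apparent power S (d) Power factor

Step 1 — Angular frequency: ω = 2π·f = 2π·2000 = 1.257e+04 rad/s.
Step 2 — Component impedances:
  R: Z = R = 121 Ω
  L: Z = jωL = j·1.257e+04·0.00421 = 0 + j52.9 Ω
Step 3 — Series combination: Z_total = R + L = 121 + j52.9 Ω = 132.1∠23.6° Ω.
Step 4 — Source phasor: V = 29.4∠102.3° V = -6.263 + j28.73 V.
Step 5 — Current: I = V / Z = 0.04368 + j0.2183 A = 0.2226∠78.7° A.
Step 6 — Complex power: S = V·I* = 5.997 + j2.622 VA.
Step 7 — Real power: P = Re(S) = 5.997 W.
Step 8 — Reactive power: Q = Im(S) = 2.622 VAR.
Step 9 — Apparent power: |S| = 6.545 VA.
Step 10 — Power factor: PF = P/|S| = 0.9162 (lagging).

(a) P = 5.997 W  (b) Q = 2.622 VAR  (c) S = 6.545 VA  (d) PF = 0.9162 (lagging)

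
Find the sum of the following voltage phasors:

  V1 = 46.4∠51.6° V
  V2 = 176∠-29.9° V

Step 1 — Convert each phasor to rectangular form:
  V1 = 46.4·(cos(51.6°) + j·sin(51.6°)) = 28.82 + j36.36 V
  V2 = 176·(cos(-29.9°) + j·sin(-29.9°)) = 152.6 - j87.73 V
Step 2 — Sum components: V_total = 181.4 - j51.37 V.
Step 3 — Convert to polar: |V_total| = 188.5 V, ∠V_total = -15.8°.

V_total = 188.5∠-15.8° V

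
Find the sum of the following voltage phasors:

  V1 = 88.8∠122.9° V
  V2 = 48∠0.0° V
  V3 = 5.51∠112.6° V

Step 1 — Convert each phasor to rectangular form:
  V1 = 88.8·(cos(122.9°) + j·sin(122.9°)) = -48.23 + j74.56 V
  V2 = 48·(cos(0.0°) + j·sin(0.0°)) = 48 V
  V3 = 5.51·(cos(112.6°) + j·sin(112.6°)) = -2.117 + j5.087 V
Step 2 — Sum components: V_total = -2.351 + j79.65 V.
Step 3 — Convert to polar: |V_total| = 79.68 V, ∠V_total = 91.7°.

V_total = 79.68∠91.7° V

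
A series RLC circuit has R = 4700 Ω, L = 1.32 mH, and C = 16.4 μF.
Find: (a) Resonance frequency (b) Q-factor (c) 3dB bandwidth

Step 1 — Resonance: ω₀ = 1/√(LC) = 1/√(0.00132·1.64e-05) = 6797 rad/s.
Step 2 — f₀ = ω₀/(2π) = 1082 Hz.
Step 3 — Series Q: Q = ω₀L/R = 6797·0.00132/4700 = 0.001909.
Step 4 — Bandwidth: Δω = ω₀/Q = 3.561e+06 rad/s; BW = Δω/(2π) = 5.667e+05 Hz.

(a) f₀ = 1082 Hz  (b) Q = 0.001909  (c) BW = 5.667e+05 Hz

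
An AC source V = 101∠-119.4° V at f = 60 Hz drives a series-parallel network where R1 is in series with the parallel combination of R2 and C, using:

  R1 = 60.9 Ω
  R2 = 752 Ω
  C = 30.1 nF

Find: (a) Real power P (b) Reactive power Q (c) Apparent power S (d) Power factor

Step 1 — Angular frequency: ω = 2π·f = 2π·60 = 377 rad/s.
Step 2 — Component impedances:
  R1: Z = R = 60.9 Ω
  R2: Z = R = 752 Ω
  C: Z = 1/(jωC) = -j/(ω·C) = 0 - j8.813e+04 Ω
Step 3 — Parallel branch: R2 || C = 1/(1/R2 + 1/C) = 751.9 - j6.417 Ω.
Step 4 — Series with R1: Z_total = R1 + (R2 || C) = 812.8 - j6.417 Ω = 812.9∠-0.5° Ω.
Step 5 — Source phasor: V = 101∠-119.4° V = -49.58 - j87.99 V.
Step 6 — Current: I = V / Z = -0.06014 - j0.1087 A = 0.1243∠-118.9° A.
Step 7 — Complex power: S = V·I* = 12.55 - j0.09906 VA.
Step 8 — Real power: P = Re(S) = 12.55 W.
Step 9 — Reactive power: Q = Im(S) = -0.09906 VAR.
Step 10 — Apparent power: |S| = 12.55 VA.
Step 11 — Power factor: PF = P/|S| = 1 (leading).

(a) P = 12.55 W  (b) Q = -0.09906 VAR  (c) S = 12.55 VA  (d) PF = 1 (leading)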